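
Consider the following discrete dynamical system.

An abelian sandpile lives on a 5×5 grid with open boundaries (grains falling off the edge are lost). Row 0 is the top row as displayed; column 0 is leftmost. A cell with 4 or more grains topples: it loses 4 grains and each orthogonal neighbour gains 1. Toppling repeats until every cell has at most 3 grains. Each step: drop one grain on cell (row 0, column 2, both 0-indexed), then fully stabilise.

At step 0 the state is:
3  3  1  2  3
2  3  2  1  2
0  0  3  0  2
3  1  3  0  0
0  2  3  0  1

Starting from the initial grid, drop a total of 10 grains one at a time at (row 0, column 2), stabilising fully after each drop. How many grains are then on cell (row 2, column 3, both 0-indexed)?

1

t=0: 3  3  1  2  3
2  3  2  1  2
0  0  3  0  2
3  1  3  0  0
0  2  3  0  1
t=1: 3  3  2  2  3
2  3  2  1  2
0  0  3  0  2
3  1  3  0  0
0  2  3  0  1
t=2: 3  3  3  2  3
2  3  2  1  2
0  0  3  0  2
3  1  3  0  0
0  2  3  0  1
t=3: 1  2  2  3  3
0  2  1  2  2
1  2  1  1  2
3  2  1  1  0
0  3  0  1  1
t=4: 1  2  3  3  3
0  2  1  2  2
1  2  1  1  2
3  2  1  1  0
0  3  0  1  1
t=5: 1  3  1  1  0
0  2  2  3  3
1  2  1  1  2
3  2  1  1  0
0  3  0  1  1
t=6: 1  3  2  1  0
0  2  2  3  3
1  2  1  1  2
3  2  1  1  0
0  3  0  1  1
t=7: 1  3  3  1  0
0  2  2  3  3
1  2  1  1  2
3  2  1  1  0
0  3  0  1  1
t=8: 2  0  1  2  0
0  3  3  3  3
1  2  1  1  2
3  2  1  1  0
0  3  0  1  1
t=9: 2  0  2  2  0
0  3  3  3  3
1  2  1  1  2
3  2  1  1  0
0  3  0  1  1
t=10: 2  0  3  2  0
0  3  3  3  3
1  2  1  1  2
3  2  1  1  0
0  3  0  1  1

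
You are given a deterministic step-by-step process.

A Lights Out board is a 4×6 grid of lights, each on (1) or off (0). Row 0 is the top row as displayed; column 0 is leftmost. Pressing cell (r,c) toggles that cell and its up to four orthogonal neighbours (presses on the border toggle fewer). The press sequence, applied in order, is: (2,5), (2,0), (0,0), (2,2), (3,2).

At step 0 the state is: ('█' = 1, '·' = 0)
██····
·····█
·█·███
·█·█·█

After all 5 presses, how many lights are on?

4

gen 0: ██····
·····█
·█·███
·█·█·█
gen 1: ██····
······
·█·█··
·█·█··
gen 2: ██····
█·····
█··█··
██·█··
gen 3: ······
······
█··█··
██·█··
gen 4: ······
··█···
███···
████··
gen 5: ······
··█···
██····
█·····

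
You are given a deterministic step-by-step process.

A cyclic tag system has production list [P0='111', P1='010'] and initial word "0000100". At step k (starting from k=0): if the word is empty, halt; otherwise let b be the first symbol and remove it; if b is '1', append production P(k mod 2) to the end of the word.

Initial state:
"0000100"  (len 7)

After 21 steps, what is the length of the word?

t=0: "0000100"  (len 7)
t=1: "000100"  (len 6)
t=2: "00100"  (len 5)
t=3: "0100"  (len 4)
t=4: "100"  (len 3)
t=5: "00111"  (len 5)
t=6: "0111"  (len 4)
t=7: "111"  (len 3)
t=8: "11010"  (len 5)
t=9: "1010111"  (len 7)
t=10: "010111010"  (len 9)
t=11: "10111010"  (len 8)
t=12: "0111010010"  (len 10)
t=13: "111010010"  (len 9)
t=14: "11010010010"  (len 11)
t=15: "1010010010111"  (len 13)
t=16: "010010010111010"  (len 15)
t=17: "10010010111010"  (len 14)
t=18: "0010010111010010"  (len 16)
t=19: "010010111010010"  (len 15)
t=20: "10010111010010"  (len 14)
t=21: "0010111010010111"  (len 16)

16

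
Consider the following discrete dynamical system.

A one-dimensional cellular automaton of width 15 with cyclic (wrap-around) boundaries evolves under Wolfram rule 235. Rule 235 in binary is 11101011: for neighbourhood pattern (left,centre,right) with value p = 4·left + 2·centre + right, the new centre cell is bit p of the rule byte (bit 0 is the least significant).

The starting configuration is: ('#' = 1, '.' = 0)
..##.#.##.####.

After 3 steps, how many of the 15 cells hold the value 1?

0) ..##.#.##.####.
1) #####.########.
2) ###############
3) ###############

15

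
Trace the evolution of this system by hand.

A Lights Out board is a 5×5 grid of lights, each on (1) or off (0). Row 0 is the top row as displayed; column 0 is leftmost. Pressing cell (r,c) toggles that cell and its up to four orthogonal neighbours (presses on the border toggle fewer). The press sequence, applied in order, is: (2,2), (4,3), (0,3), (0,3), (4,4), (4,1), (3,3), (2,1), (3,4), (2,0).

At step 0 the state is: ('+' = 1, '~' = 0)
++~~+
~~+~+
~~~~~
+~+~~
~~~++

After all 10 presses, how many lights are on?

k=0  ++~~+
~~+~+
~~~~~
+~+~~
~~~++
k=1  ++~~+
~~~~+
~+++~
+~~~~
~~~++
k=2  ++~~+
~~~~+
~+++~
+~~+~
~~+~~
k=3  ++++~
~~~++
~+++~
+~~+~
~~+~~
k=4  ++~~+
~~~~+
~+++~
+~~+~
~~+~~
k=5  ++~~+
~~~~+
~+++~
+~~++
~~+++
k=6  ++~~+
~~~~+
~+++~
++~++
++~++
k=7  ++~~+
~~~~+
~++~~
+++~~
++~~+
k=8  ++~~+
~+~~+
+~~~~
+~+~~
++~~+
k=9  ++~~+
~+~~+
+~~~+
+~+++
++~~~
k=10  ++~~+
++~~+
~+~~+
~~+++
++~~~

13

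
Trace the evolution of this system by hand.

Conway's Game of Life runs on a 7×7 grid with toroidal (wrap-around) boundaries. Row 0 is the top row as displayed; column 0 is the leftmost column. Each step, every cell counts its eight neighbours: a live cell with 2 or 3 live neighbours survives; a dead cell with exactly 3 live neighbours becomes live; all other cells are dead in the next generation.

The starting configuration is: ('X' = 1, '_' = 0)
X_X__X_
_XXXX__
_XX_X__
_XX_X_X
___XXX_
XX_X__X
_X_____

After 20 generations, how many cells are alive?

8

t=0: X_X__X_
_XXXX__
_XX_X__
_XX_X_X
___XXX_
XX_X__X
_X_____
t=1: X___X__
X___XX_
____X__
XX_____
_______
XX_X_XX
_______
t=2: ____XXX
___XXXX
XX__XXX
_______
__X____
X_____X
_X__XX_
t=3: X______
___X___
X__X___
XX___XX
_______
XX___XX
____X__
t=4: _______
_______
XXX_X__
XX____X
_______
X____XX
_X___X_
t=5: _______
_X_____
__X___X
__X___X
_X___X_
X____XX
X____X_
t=6: _______
_______
XXX____
XXX__XX
_X___X_
XX__XX_
X____X_
t=7: _______
_X_____
__X____
_____X_
_______
XX__XX_
XX__XX_
t=8: XX_____
_______
_______
_______
____XXX
XX__XX_
XX__XX_
t=9: XX____X
_______
_______
_____X_
X___X_X
_X_X___
__X_XX_
t=10: XX___XX
X______
_______
_____XX
X___XXX
XXXX__X
__XXXXX
t=11: _XXX___
XX_____
______X
X___X__
__XXX__
_______
_______
t=12: XXX____
XX_____
_X____X
____XX_
___XX__
___X___
__X____
t=13: X_X____
______X
_X___XX
___XXX_
___X_X_
__XXX__
__XX___
t=14: _XXX___
_X___XX
X_____X
__XX___
_____X_
_______
____X__
t=15: XXXXXX_
_X___XX
XXX__XX
______X
_______
_______
__XX___
t=16: X____X_
_______
_XX____
_X___XX
_______
_______
_______
t=17: _______
_X_____
XXX____
XXX____
_______
_______
_______
t=18: _______
XXX____
_______
X_X____
_X_____
_______
_______
t=19: _X_____
_X_____
X_X____
_X_____
_X_____
_______
_______
t=20: _______
XXX____
X_X____
XXX____
_______
_______
_______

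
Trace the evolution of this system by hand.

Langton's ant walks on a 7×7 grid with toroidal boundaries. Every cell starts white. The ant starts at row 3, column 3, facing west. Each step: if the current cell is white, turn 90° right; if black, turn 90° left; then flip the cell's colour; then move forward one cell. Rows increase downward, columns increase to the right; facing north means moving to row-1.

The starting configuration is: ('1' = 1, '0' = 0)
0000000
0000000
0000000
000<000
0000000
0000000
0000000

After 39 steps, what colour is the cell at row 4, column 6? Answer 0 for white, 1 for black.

0) 0000000
0000000
0000000
000<000
0000000
0000000
0000000
1) 0000000
0000000
000^000
0001000
0000000
0000000
0000000
2) 0000000
0000000
0001>00
0001000
0000000
0000000
0000000
3) 0000000
0000000
0001100
0001v00
0000000
0000000
0000000
4) 0000000
0000000
0001100
000<100
0000000
0000000
0000000
5) 0000000
0000000
0001100
0000100
000v000
0000000
0000000
6) 0000000
0000000
0001100
0000100
00<1000
0000000
0000000
7) 0000000
0000000
0001100
00^0100
0011000
0000000
0000000
8) 0000000
0000000
0001100
001>100
0011000
0000000
0000000
9) 0000000
0000000
0001100
0011100
001v000
0000000
0000000
10) 0000000
0000000
0001100
0011100
0010>00
0000000
0000000
11) 0000000
0000000
0001100
0011100
0010100
0000v00
0000000
12) 0000000
0000000
0001100
0011100
0010100
000<100
0000000
13) 0000000
0000000
0001100
0011100
001^100
0001100
0000000
14) 0000000
0000000
0001100
0011100
0011>00
0001100
0000000
15) 0000000
0000000
0001100
0011^00
0011000
0001100
0000000
16) 0000000
0000000
0001100
001<000
0011000
0001100
0000000
17) 0000000
0000000
0001100
0010000
001v000
0001100
0000000
18) 0000000
0000000
0001100
0010000
0010>00
0001100
0000000
19) 0000000
0000000
0001100
0010000
0010100
0001v00
0000000
20) 0000000
0000000
0001100
0010000
0010100
00010>0
0000000
21) 0000000
0000000
0001100
0010000
0010100
0001010
00000v0
22) 0000000
0000000
0001100
0010000
0010100
0001010
0000<10
23) 0000000
0000000
0001100
0010000
0010100
0001^10
0000110
24) 0000000
0000000
0001100
0010000
0010100
00011>0
0000110
25) 0000000
0000000
0001100
0010000
00101^0
0001100
0000110
26) 0000000
0000000
0001100
0010000
001011>
0001100
0000110
27) 0000000
0000000
0001100
0010000
0010111
000110v
0000110
28) 0000000
0000000
0001100
0010000
0010111
00011<1
0000110
29) 0000000
0000000
0001100
0010000
00101^1
0001111
0000110
30) 0000000
0000000
0001100
0010000
0010<01
0001111
0000110
31) 0000000
0000000
0001100
0010000
0010001
0001v11
0000110
32) 0000000
0000000
0001100
0010000
0010001
00010>1
0000110
33) 0000000
0000000
0001100
0010000
00100^1
0001001
0000110
34) 0000000
0000000
0001100
0010000
001001>
0001001
0000110
35) 0000000
0000000
0001100
001000^
0010010
0001001
0000110
36) 0000000
0000000
0001100
>010001
0010010
0001001
0000110
37) 0000000
0000000
0001100
1010001
v010010
0001001
0000110
38) 0000000
0000000
0001100
1010001
101001<
0001001
0000110
39) 0000000
0000000
0001100
101000^
1010011
0001001
0000110

1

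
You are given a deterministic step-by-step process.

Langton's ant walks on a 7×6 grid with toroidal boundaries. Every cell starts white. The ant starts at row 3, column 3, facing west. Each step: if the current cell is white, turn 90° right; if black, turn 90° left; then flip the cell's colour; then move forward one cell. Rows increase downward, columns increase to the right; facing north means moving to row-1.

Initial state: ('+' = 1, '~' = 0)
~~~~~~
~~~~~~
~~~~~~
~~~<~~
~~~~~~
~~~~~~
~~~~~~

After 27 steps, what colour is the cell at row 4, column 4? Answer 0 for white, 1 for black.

1

[0] ~~~~~~
~~~~~~
~~~~~~
~~~<~~
~~~~~~
~~~~~~
~~~~~~
[1] ~~~~~~
~~~~~~
~~~^~~
~~~+~~
~~~~~~
~~~~~~
~~~~~~
[2] ~~~~~~
~~~~~~
~~~+>~
~~~+~~
~~~~~~
~~~~~~
~~~~~~
[3] ~~~~~~
~~~~~~
~~~++~
~~~+v~
~~~~~~
~~~~~~
~~~~~~
[4] ~~~~~~
~~~~~~
~~~++~
~~~<+~
~~~~~~
~~~~~~
~~~~~~
[5] ~~~~~~
~~~~~~
~~~++~
~~~~+~
~~~v~~
~~~~~~
~~~~~~
[6] ~~~~~~
~~~~~~
~~~++~
~~~~+~
~~<+~~
~~~~~~
~~~~~~
[7] ~~~~~~
~~~~~~
~~~++~
~~^~+~
~~++~~
~~~~~~
~~~~~~
[8] ~~~~~~
~~~~~~
~~~++~
~~+>+~
~~++~~
~~~~~~
~~~~~~
[9] ~~~~~~
~~~~~~
~~~++~
~~+++~
~~+v~~
~~~~~~
~~~~~~
[10] ~~~~~~
~~~~~~
~~~++~
~~+++~
~~+~>~
~~~~~~
~~~~~~
[11] ~~~~~~
~~~~~~
~~~++~
~~+++~
~~+~+~
~~~~v~
~~~~~~
[12] ~~~~~~
~~~~~~
~~~++~
~~+++~
~~+~+~
~~~<+~
~~~~~~
[13] ~~~~~~
~~~~~~
~~~++~
~~+++~
~~+^+~
~~~++~
~~~~~~
[14] ~~~~~~
~~~~~~
~~~++~
~~+++~
~~++>~
~~~++~
~~~~~~
[15] ~~~~~~
~~~~~~
~~~++~
~~++^~
~~++~~
~~~++~
~~~~~~
[16] ~~~~~~
~~~~~~
~~~++~
~~+<~~
~~++~~
~~~++~
~~~~~~
[17] ~~~~~~
~~~~~~
~~~++~
~~+~~~
~~+v~~
~~~++~
~~~~~~
[18] ~~~~~~
~~~~~~
~~~++~
~~+~~~
~~+~>~
~~~++~
~~~~~~
[19] ~~~~~~
~~~~~~
~~~++~
~~+~~~
~~+~+~
~~~+v~
~~~~~~
[20] ~~~~~~
~~~~~~
~~~++~
~~+~~~
~~+~+~
~~~+~>
~~~~~~
[21] ~~~~~~
~~~~~~
~~~++~
~~+~~~
~~+~+~
~~~+~+
~~~~~v
[22] ~~~~~~
~~~~~~
~~~++~
~~+~~~
~~+~+~
~~~+~+
~~~~<+
[23] ~~~~~~
~~~~~~
~~~++~
~~+~~~
~~+~+~
~~~+^+
~~~~++
[24] ~~~~~~
~~~~~~
~~~++~
~~+~~~
~~+~+~
~~~++>
~~~~++
[25] ~~~~~~
~~~~~~
~~~++~
~~+~~~
~~+~+^
~~~++~
~~~~++
[26] ~~~~~~
~~~~~~
~~~++~
~~+~~~
>~+~++
~~~++~
~~~~++
[27] ~~~~~~
~~~~~~
~~~++~
~~+~~~
+~+~++
v~~++~
~~~~++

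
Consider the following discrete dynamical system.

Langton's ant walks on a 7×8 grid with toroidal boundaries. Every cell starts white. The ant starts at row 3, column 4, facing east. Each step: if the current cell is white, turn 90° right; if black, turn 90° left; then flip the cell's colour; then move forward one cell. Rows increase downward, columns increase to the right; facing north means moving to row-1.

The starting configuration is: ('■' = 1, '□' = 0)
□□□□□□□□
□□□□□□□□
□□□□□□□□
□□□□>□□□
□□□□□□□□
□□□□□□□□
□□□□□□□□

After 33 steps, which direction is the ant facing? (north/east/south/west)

south

step 0: □□□□□□□□
□□□□□□□□
□□□□□□□□
□□□□>□□□
□□□□□□□□
□□□□□□□□
□□□□□□□□
step 1: □□□□□□□□
□□□□□□□□
□□□□□□□□
□□□□■□□□
□□□□v□□□
□□□□□□□□
□□□□□□□□
step 2: □□□□□□□□
□□□□□□□□
□□□□□□□□
□□□□■□□□
□□□<■□□□
□□□□□□□□
□□□□□□□□
step 3: □□□□□□□□
□□□□□□□□
□□□□□□□□
□□□^■□□□
□□□■■□□□
□□□□□□□□
□□□□□□□□
step 4: □□□□□□□□
□□□□□□□□
□□□□□□□□
□□□■>□□□
□□□■■□□□
□□□□□□□□
□□□□□□□□
step 5: □□□□□□□□
□□□□□□□□
□□□□^□□□
□□□■□□□□
□□□■■□□□
□□□□□□□□
□□□□□□□□
step 6: □□□□□□□□
□□□□□□□□
□□□□■>□□
□□□■□□□□
□□□■■□□□
□□□□□□□□
□□□□□□□□
step 7: □□□□□□□□
□□□□□□□□
□□□□■■□□
□□□■□v□□
□□□■■□□□
□□□□□□□□
□□□□□□□□
step 8: □□□□□□□□
□□□□□□□□
□□□□■■□□
□□□■<■□□
□□□■■□□□
□□□□□□□□
□□□□□□□□
step 9: □□□□□□□□
□□□□□□□□
□□□□^■□□
□□□■■■□□
□□□■■□□□
□□□□□□□□
□□□□□□□□
step 10: □□□□□□□□
□□□□□□□□
□□□<□■□□
□□□■■■□□
□□□■■□□□
□□□□□□□□
□□□□□□□□
step 11: □□□□□□□□
□□□^□□□□
□□□■□■□□
□□□■■■□□
□□□■■□□□
□□□□□□□□
□□□□□□□□
step 12: □□□□□□□□
□□□■>□□□
□□□■□■□□
□□□■■■□□
□□□■■□□□
□□□□□□□□
□□□□□□□□
step 13: □□□□□□□□
□□□■■□□□
□□□■v■□□
□□□■■■□□
□□□■■□□□
□□□□□□□□
□□□□□□□□
step 14: □□□□□□□□
□□□■■□□□
□□□<■■□□
□□□■■■□□
□□□■■□□□
□□□□□□□□
□□□□□□□□
step 15: □□□□□□□□
□□□■■□□□
□□□□■■□□
□□□v■■□□
□□□■■□□□
□□□□□□□□
□□□□□□□□
step 16: □□□□□□□□
□□□■■□□□
□□□□■■□□
□□□□>■□□
□□□■■□□□
□□□□□□□□
□□□□□□□□
step 17: □□□□□□□□
□□□■■□□□
□□□□^■□□
□□□□□■□□
□□□■■□□□
□□□□□□□□
□□□□□□□□
step 18: □□□□□□□□
□□□■■□□□
□□□<□■□□
□□□□□■□□
□□□■■□□□
□□□□□□□□
□□□□□□□□
step 19: □□□□□□□□
□□□^■□□□
□□□■□■□□
□□□□□■□□
□□□■■□□□
□□□□□□□□
□□□□□□□□
step 20: □□□□□□□□
□□<□■□□□
□□□■□■□□
□□□□□■□□
□□□■■□□□
□□□□□□□□
□□□□□□□□
step 21: □□^□□□□□
□□■□■□□□
□□□■□■□□
□□□□□■□□
□□□■■□□□
□□□□□□□□
□□□□□□□□
step 22: □□■>□□□□
□□■□■□□□
□□□■□■□□
□□□□□■□□
□□□■■□□□
□□□□□□□□
□□□□□□□□
step 23: □□■■□□□□
□□■v■□□□
□□□■□■□□
□□□□□■□□
□□□■■□□□
□□□□□□□□
□□□□□□□□
step 24: □□■■□□□□
□□<■■□□□
□□□■□■□□
□□□□□■□□
□□□■■□□□
□□□□□□□□
□□□□□□□□
step 25: □□■■□□□□
□□□■■□□□
□□v■□■□□
□□□□□■□□
□□□■■□□□
□□□□□□□□
□□□□□□□□
step 26: □□■■□□□□
□□□■■□□□
□<■■□■□□
□□□□□■□□
□□□■■□□□
□□□□□□□□
□□□□□□□□
step 27: □□■■□□□□
□^□■■□□□
□■■■□■□□
□□□□□■□□
□□□■■□□□
□□□□□□□□
□□□□□□□□
step 28: □□■■□□□□
□■>■■□□□
□■■■□■□□
□□□□□■□□
□□□■■□□□
□□□□□□□□
□□□□□□□□
step 29: □□■■□□□□
□■■■■□□□
□■v■□■□□
□□□□□■□□
□□□■■□□□
□□□□□□□□
□□□□□□□□
step 30: □□■■□□□□
□■■■■□□□
□■□>□■□□
□□□□□■□□
□□□■■□□□
□□□□□□□□
□□□□□□□□
step 31: □□■■□□□□
□■■^■□□□
□■□□□■□□
□□□□□■□□
□□□■■□□□
□□□□□□□□
□□□□□□□□
step 32: □□■■□□□□
□■<□■□□□
□■□□□■□□
□□□□□■□□
□□□■■□□□
□□□□□□□□
□□□□□□□□
step 33: □□■■□□□□
□■□□■□□□
□■v□□■□□
□□□□□■□□
□□□■■□□□
□□□□□□□□
□□□□□□□□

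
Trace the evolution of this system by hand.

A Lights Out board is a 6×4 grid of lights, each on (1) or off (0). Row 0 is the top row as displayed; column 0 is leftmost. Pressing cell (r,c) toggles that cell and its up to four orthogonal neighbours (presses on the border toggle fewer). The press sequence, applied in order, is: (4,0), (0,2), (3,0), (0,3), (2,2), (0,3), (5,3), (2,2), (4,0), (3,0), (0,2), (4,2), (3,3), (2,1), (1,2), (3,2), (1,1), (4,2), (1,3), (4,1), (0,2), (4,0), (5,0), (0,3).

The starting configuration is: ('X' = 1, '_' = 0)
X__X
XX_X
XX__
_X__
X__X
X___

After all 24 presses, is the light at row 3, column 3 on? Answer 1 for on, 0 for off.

gen 0: X__X
XX_X
XX__
_X__
X__X
X___
gen 1: X__X
XX_X
XX__
XX__
_X_X
____
gen 2: XXX_
XXXX
XX__
XX__
_X_X
____
gen 3: XXX_
XXXX
_X__
____
XX_X
____
gen 4: XX_X
XXX_
_X__
____
XX_X
____
gen 5: XX_X
XX__
__XX
__X_
XX_X
____
gen 6: XXX_
XX_X
__XX
__X_
XX_X
____
gen 7: XXX_
XX_X
__XX
__X_
XX__
__XX
gen 8: XXX_
XXXX
_X__
____
XX__
__XX
gen 9: XXX_
XXXX
_X__
X___
____
X_XX
gen 10: XXX_
XXXX
XX__
_X__
X___
X_XX
gen 11: X__X
XX_X
XX__
_X__
X___
X_XX
gen 12: X__X
XX_X
XX__
_XX_
XXXX
X__X
gen 13: X__X
XX_X
XX_X
_X_X
XXX_
X__X
gen 14: X__X
X__X
__XX
___X
XXX_
X__X
gen 15: X_XX
XXX_
___X
___X
XXX_
X__X
gen 16: X_XX
XXX_
__XX
_XX_
XX__
X__X
gen 17: XXXX
____
_XXX
_XX_
XX__
X__X
gen 18: XXXX
____
_XXX
_X__
X_XX
X_XX
gen 19: XXX_
__XX
_XX_
_X__
X_XX
X_XX
gen 20: XXX_
__XX
_XX_
____
_X_X
XXXX
gen 21: X__X
___X
_XX_
____
_X_X
XXXX
gen 22: X__X
___X
_XX_
X___
X__X
_XXX
gen 23: X__X
___X
_XX_
X___
___X
X_XX
gen 24: X_X_
____
_XX_
X___
___X
X_XX

0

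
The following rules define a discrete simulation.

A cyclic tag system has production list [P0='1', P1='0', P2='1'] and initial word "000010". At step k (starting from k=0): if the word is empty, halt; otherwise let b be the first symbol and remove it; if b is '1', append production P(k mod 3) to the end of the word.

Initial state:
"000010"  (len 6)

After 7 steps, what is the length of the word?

0

0) "000010"  (len 6)
1) "00010"  (len 5)
2) "0010"  (len 4)
3) "010"  (len 3)
4) "10"  (len 2)
5) "00"  (len 2)
6) "0"  (len 1)
7) (halted — word empty)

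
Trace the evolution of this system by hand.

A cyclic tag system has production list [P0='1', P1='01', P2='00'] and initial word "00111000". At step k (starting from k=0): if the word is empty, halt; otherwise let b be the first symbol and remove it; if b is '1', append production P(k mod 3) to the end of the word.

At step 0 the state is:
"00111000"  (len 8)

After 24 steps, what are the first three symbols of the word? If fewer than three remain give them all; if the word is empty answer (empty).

0) "00111000"  (len 8)
1) "0111000"  (len 7)
2) "111000"  (len 6)
3) "1100000"  (len 7)
4) "1000001"  (len 7)
5) "00000101"  (len 8)
6) "0000101"  (len 7)
7) "000101"  (len 6)
8) "00101"  (len 5)
9) "0101"  (len 4)
10) "101"  (len 3)
11) "0101"  (len 4)
12) "101"  (len 3)
13) "011"  (len 3)
14) "11"  (len 2)
15) "100"  (len 3)
16) "001"  (len 3)
17) "01"  (len 2)
18) "1"  (len 1)
19) "1"  (len 1)
20) "01"  (len 2)
21) "1"  (len 1)
22) "1"  (len 1)
23) "01"  (len 2)
24) "1"  (len 1)

1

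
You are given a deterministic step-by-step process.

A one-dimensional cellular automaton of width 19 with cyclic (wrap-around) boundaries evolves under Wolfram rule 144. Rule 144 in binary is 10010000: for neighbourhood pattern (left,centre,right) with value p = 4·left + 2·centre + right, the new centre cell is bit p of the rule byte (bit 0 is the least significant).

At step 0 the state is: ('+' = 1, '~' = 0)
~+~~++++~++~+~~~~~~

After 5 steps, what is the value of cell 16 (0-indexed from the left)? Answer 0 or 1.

t=0: ~+~~++++~++~+~~~~~~
t=1: ~~+~~++~~~~~~+~~~~~
t=2: ~~~+~~~+~~~~~~+~~~~
t=3: ~~~~+~~~+~~~~~~+~~~
t=4: ~~~~~+~~~+~~~~~~+~~
t=5: ~~~~~~+~~~+~~~~~~+~

0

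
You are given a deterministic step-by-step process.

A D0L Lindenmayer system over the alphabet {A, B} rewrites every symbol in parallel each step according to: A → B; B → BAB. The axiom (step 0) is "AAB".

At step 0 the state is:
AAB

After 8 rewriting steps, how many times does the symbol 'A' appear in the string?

746

t=0: AAB
t=1: BBBAB
t=2: BABBABBABBBAB
t=3: BABBBABBABBBABBABBBABBABBABBBAB
t=4: BABBBABBABBABBBABBABBBABBABBABBBABBABBBABBABBABBBABBABBBABBABBBABBABBABBBAB
t=5: BABBBABBABBABBBABBABBBABBABBBABBABBABBBABBABBBABBABBABBBAB…BABBBABBABBABBBABBABBBABBABBABBBABBABBBABBABBBABBABBABBBAB  (len 181)
t=6: BABBBABBABBABBBABBABBBABBABBBABBABBABBBABBABBBABBABBABBBAB…BABBBABBABBABBBABBABBBABBABBABBBABBABBBABBABBBABBABBABBBAB  (len 437)
t=7: BABBBABBABBABBBABBABBBABBABBBABBABBABBBABBABBBABBABBABBBAB…BABBBABBABBABBBABBABBBABBABBABBBABBABBBABBABBBABBABBABBBAB  (len 1055)
t=8: BABBBABBABBABBBABBABBBABBABBBABBABBABBBABBABBBABBABBABBBAB…BABBBABBABBABBBABBABBBABBABBABBBABBABBBABBABBBABBABBABBBAB  (len 2547)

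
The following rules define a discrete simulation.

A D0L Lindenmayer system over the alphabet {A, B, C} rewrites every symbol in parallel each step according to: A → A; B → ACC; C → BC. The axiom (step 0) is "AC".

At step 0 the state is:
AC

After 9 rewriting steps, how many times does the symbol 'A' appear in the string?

171

step 0: AC
step 1: ABC
step 2: AACCBC
step 3: AABCBCACCBC
step 4: AAACCBCACCBCABCBCACCBC
step 5: AAABCBCACCBCABCBCACCBCAACCBCACCBCABCBCACCBC
step 6: AAAACCBCACCBCABCBCACCBCAACCBCACCBCABCBCACCBCAABCBCACCBCABCBCACCBCAACCBCACCBCABCBCACCBC
step 7: AAAABCBCACCBCABCBCACCBCAACCBCACCBCABCBCACCBCAABCBCACCBCABC…CACCBCABCBCACCBCAABCBCACCBCABCBCACCBCAACCBCACCBCABCBCACCBC  (len 171)
step 8: AAAAACCBCACCBCABCBCACCBCAACCBCACCBCABCBCACCBCAABCBCACCBCAB…CACCBCABCBCACCBCAABCBCACCBCABCBCACCBCAACCBCACCBCABCBCACCBC  (len 342)
step 9: AAAAABCBCACCBCABCBCACCBCAACCBCACCBCABCBCACCBCAABCBCACCBCAB…CACCBCABCBCACCBCAABCBCACCBCABCBCACCBCAACCBCACCBCABCBCACCBC  (len 683)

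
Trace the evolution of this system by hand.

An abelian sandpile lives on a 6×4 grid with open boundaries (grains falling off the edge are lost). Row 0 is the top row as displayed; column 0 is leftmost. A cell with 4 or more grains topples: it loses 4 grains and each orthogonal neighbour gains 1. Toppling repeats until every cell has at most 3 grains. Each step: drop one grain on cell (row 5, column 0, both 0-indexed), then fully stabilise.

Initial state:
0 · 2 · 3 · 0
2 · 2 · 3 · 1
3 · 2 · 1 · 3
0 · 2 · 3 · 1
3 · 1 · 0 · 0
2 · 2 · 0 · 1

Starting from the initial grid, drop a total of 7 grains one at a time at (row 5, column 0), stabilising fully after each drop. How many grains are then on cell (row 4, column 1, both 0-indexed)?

3

[0] 0 · 2 · 3 · 0
2 · 2 · 3 · 1
3 · 2 · 1 · 3
0 · 2 · 3 · 1
3 · 1 · 0 · 0
2 · 2 · 0 · 1
[1] 0 · 2 · 3 · 0
2 · 2 · 3 · 1
3 · 2 · 1 · 3
0 · 2 · 3 · 1
3 · 1 · 0 · 0
3 · 2 · 0 · 1
[2] 0 · 2 · 3 · 0
2 · 2 · 3 · 1
3 · 2 · 1 · 3
1 · 2 · 3 · 1
0 · 2 · 0 · 0
1 · 3 · 0 · 1
[3] 0 · 2 · 3 · 0
2 · 2 · 3 · 1
3 · 2 · 1 · 3
1 · 2 · 3 · 1
0 · 2 · 0 · 0
2 · 3 · 0 · 1
[4] 0 · 2 · 3 · 0
2 · 2 · 3 · 1
3 · 2 · 1 · 3
1 · 2 · 3 · 1
0 · 2 · 0 · 0
3 · 3 · 0 · 1
[5] 0 · 2 · 3 · 0
2 · 2 · 3 · 1
3 · 2 · 1 · 3
1 · 2 · 3 · 1
1 · 3 · 0 · 0
1 · 0 · 1 · 1
[6] 0 · 2 · 3 · 0
2 · 2 · 3 · 1
3 · 2 · 1 · 3
1 · 2 · 3 · 1
1 · 3 · 0 · 0
2 · 0 · 1 · 1
[7] 0 · 2 · 3 · 0
2 · 2 · 3 · 1
3 · 2 · 1 · 3
1 · 2 · 3 · 1
1 · 3 · 0 · 0
3 · 0 · 1 · 1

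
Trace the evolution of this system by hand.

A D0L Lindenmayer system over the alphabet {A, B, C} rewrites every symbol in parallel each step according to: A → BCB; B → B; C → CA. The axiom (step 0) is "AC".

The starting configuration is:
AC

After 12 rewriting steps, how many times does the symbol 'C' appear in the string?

0) AC
1) BCBCA
2) BCABCABCB
3) BCABCBBCABCBBCAB
4) BCABCBBCABBCABCBBCABBCABCBB
5) BCABCBBCABBCABCBBBCABCBBCABBCABCBBBCABCBBCABB
6) BCABCBBCABBCABCBBBCABCBBCABBBCABCBBCABBCABCBBBCABCBBCABBBCABCBBCABBCABCBBB
7) BCABCBBCABBCABCBBBCABCBBCABBBCABCBBCABBCABCBBBBCABCBBCABBC…BCABCBBCABBBCABCBBCABBCABCBBBBCABCBBCABBCABCBBBCABCBBCABBB  (len 121)
8) BCABCBBCABBCABCBBBCABCBBCABBBCABCBBCABBCABCBBBBCABCBBCABBC…CABCBBCABBBBCABCBBCABBCABCBBBCABCBBCABBBCABCBBCABBCABCBBBB  (len 197)
9) BCABCBBCABBCABCBBBCABCBBCABBBCABCBBCABBCABCBBBBCABCBBCABBC…CABCBBCABBBCABCBBCABBCABCBBBBCABCBBCABBCABCBBBCABCBBCABBBB  (len 320)
10) BCABCBBCABBCABCBBBCABCBBCABBBCABCBBCABBCABCBBBBCABCBBCABBC…ABCBBCABBBBCABCBBCABBCABCBBBCABCBBCABBBCABCBBCABBCABCBBBBB  (len 519)
11) BCABCBBCABBCABCBBBCABCBBCABBBCABCBBCABBCABCBBBBCABCBBCABBC…ABCBBCABBBCABCBBCABBCABCBBBBCABCBBCABBCABCBBBCABCBBCABBBBB  (len 841)
12) BCABCBBCABBCABCBBBCABCBBCABBBCABCBBCABBCABCBBBBCABCBBCABBC…BCBBCABBBBCABCBBCABBCABCBBBCABCBBCABBBCABCBBCABBCABCBBBBBB  (len 1362)

377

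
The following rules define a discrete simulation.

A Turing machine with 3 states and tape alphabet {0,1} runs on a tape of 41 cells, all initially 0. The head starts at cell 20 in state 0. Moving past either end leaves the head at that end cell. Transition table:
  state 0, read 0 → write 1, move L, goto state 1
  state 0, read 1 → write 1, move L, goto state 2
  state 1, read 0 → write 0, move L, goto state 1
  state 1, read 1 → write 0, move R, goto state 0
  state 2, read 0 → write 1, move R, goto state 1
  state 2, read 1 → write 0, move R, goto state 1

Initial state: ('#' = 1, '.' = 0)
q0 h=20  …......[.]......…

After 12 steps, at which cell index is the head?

step 0: q0 h=20  …......[.]......…
step 1: q1 h=19  …......[.]#.....…
step 2: q1 h=18  …......[.].#....…
step 3: q1 h=17  …......[.]..#...…
step 4: q1 h=16  …......[.]...#..…
step 5: q1 h=15  …......[.]....#.…
step 6: q1 h=14  …......[.].....#…
step 7: q1 h=13  …......[.]......…
step 8: q1 h=12  …......[.]......…
step 9: q1 h=11  …......[.]......…
step 10: q1 h=10  …......[.]......…
step 11: q1 h= 9  …......[.]......…
step 12: q1 h= 8  …......[.]......…

8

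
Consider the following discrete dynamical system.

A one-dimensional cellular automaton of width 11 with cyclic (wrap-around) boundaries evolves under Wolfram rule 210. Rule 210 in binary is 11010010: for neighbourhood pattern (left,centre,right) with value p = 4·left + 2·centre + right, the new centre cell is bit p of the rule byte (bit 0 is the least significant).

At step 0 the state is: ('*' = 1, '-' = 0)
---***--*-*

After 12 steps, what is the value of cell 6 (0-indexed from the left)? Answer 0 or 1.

1

[0] ---***--*-*
[1] *-*-****---
[2] -----****-*
[3] *---*-***--
[4] -*-*---****
[5] ----*-*-***
[6] *--*-----**
[7] ***-*---*-*
[8] ***--*-*---
[9] -****---*-*
[10] --****-*---
[11] -*-***--*--
[12] *---****-*-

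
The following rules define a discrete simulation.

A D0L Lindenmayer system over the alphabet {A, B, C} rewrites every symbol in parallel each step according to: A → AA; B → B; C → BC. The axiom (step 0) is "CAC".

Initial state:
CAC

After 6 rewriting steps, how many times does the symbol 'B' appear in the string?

12

k=0  CAC
k=1  BCAABC
k=2  BBCAAAABBC
k=3  BBBCAAAAAAAABBBC
k=4  BBBBCAAAAAAAAAAAAAAAABBBBC
k=5  BBBBBCAAAAAAAAAAAAAAAAAAAAAAAAAAAAAAAABBBBBC
k=6  BBBBBBCAAAAAAAAAAAAAAAAAAAAAAAAAAAAAAAAAAAAAAAAAAAAAAAAAAAAAAAAAAAAAAAABBBBBBC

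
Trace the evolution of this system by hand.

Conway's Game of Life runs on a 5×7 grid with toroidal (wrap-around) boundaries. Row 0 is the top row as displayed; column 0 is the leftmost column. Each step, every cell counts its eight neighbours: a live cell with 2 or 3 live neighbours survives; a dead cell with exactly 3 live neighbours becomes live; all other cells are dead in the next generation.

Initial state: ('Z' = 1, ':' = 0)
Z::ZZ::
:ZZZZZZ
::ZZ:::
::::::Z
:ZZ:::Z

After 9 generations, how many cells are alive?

5

0) Z::ZZ::
:ZZZZZZ
::ZZ:::
::::::Z
:ZZ:::Z
1) :::::::
ZZ:::ZZ
ZZ::::Z
ZZ:Z:::
:ZZZ:ZZ
2) ::::Z::
:Z:::Z:
:::::Z:
:::ZZZ:
:Z:ZZ:Z
3) Z:ZZZ::
::::ZZ:
:::::ZZ
::ZZ::Z
::Z::::
4) :ZZ:ZZ:
:::::::
:::Z::Z
::ZZ:ZZ
::::Z::
5) :::ZZZ:
::ZZZZ:
::ZZZZZ
::ZZ:ZZ
:Z::::Z
6) ::::::Z
:::::::
:Z:::::
:Z:::::
Z:::::Z
7) Z:::::Z
:::::::
:::::::
:Z:::::
Z:::::Z
8) Z:::::Z
:::::::
:::::::
Z::::::
:Z::::Z
9) Z:::::Z
:::::::
:::::::
Z::::::
:Z::::Z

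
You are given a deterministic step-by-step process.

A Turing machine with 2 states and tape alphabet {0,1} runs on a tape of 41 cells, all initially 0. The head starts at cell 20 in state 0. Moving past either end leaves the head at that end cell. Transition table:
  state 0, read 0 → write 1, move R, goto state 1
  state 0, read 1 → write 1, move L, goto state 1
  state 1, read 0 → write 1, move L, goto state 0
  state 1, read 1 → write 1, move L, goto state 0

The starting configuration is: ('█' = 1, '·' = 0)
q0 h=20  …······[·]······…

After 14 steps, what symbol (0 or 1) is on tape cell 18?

1

0) q0 h=20  …······[·]······…
1) q1 h=21  …·····█[·]······…
2) q0 h=20  …······[█]█·····…
3) q1 h=19  …······[·]██····…
4) q0 h=18  …······[·]███···…
5) q1 h=19  …·····█[█]██····…
6) q0 h=18  …······[█]███···…
7) q1 h=17  …······[·]████··…
8) q0 h=16  …······[·]█████·…
9) q1 h=17  …·····█[█]████··…
10) q0 h=16  …······[█]█████·…
11) q1 h=15  …······[·]██████…
12) q0 h=14  …······[·]██████…
13) q1 h=15  …·····█[█]██████…
14) q0 h=14  …······[█]██████…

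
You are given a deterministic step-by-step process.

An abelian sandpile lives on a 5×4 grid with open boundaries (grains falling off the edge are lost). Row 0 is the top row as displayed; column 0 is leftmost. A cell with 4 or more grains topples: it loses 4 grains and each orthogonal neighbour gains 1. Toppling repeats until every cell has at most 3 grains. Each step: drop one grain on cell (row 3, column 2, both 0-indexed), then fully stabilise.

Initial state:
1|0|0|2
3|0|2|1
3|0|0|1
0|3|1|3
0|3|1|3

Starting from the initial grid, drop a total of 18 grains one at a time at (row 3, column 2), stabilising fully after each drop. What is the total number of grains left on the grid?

37

t=0: 1|0|0|2
3|0|2|1
3|0|0|1
0|3|1|3
0|3|1|3
t=1: 1|0|0|2
3|0|2|1
3|0|0|1
0|3|2|3
0|3|1|3
t=2: 1|0|0|2
3|0|2|1
3|0|0|1
0|3|3|3
0|3|1|3
t=3: 1|0|0|2
3|0|2|1
3|1|1|2
1|1|3|1
1|1|0|1
t=4: 1|0|0|2
3|0|2|1
3|1|2|2
1|2|0|2
1|1|1|1
t=5: 1|0|0|2
3|0|2|1
3|1|2|2
1|2|1|2
1|1|1|1
t=6: 1|0|0|2
3|0|2|1
3|1|2|2
1|2|2|2
1|1|1|1
t=7: 1|0|0|2
3|0|2|1
3|1|2|2
1|2|3|2
1|1|1|1
t=8: 1|0|0|2
3|0|2|1
3|1|3|2
1|3|0|3
1|1|2|1
t=9: 1|0|0|2
3|0|2|1
3|1|3|2
1|3|1|3
1|1|2|1
t=10: 1|0|0|2
3|0|2|1
3|1|3|2
1|3|2|3
1|1|2|1
t=11: 1|0|0|2
3|0|2|1
3|1|3|2
1|3|3|3
1|1|2|1
t=12: 1|0|0|2
3|0|3|2
3|3|1|0
2|0|3|1
1|2|3|2
t=13: 1|0|0|2
3|0|3|2
3|3|2|0
2|1|1|2
1|3|0|3
t=14: 1|0|0|2
3|0|3|2
3|3|2|0
2|1|2|2
1|3|0|3
t=15: 1|0|0|2
3|0|3|2
3|3|2|0
2|1|3|2
1|3|0|3
t=16: 1|0|0|2
3|0|3|2
3|3|3|0
2|2|0|3
1|3|1|3
t=17: 1|0|0|2
3|0|3|2
3|3|3|0
2|2|1|3
1|3|1|3
t=18: 1|0|0|2
3|0|3|2
3|3|3|0
2|2|2|3
1|3|1|3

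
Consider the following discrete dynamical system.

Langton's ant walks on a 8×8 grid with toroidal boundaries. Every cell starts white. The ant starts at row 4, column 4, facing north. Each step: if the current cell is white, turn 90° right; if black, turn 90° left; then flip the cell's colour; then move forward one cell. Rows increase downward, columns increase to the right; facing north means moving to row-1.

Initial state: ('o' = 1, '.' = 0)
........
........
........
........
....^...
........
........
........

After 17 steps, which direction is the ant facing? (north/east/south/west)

west

0) ........
........
........
........
....^...
........
........
........
1) ........
........
........
........
....o>..
........
........
........
2) ........
........
........
........
....oo..
.....v..
........
........
3) ........
........
........
........
....oo..
....<o..
........
........
4) ........
........
........
........
....^o..
....oo..
........
........
5) ........
........
........
........
...<.o..
....oo..
........
........
6) ........
........
........
...^....
...o.o..
....oo..
........
........
7) ........
........
........
...o>...
...o.o..
....oo..
........
........
8) ........
........
........
...oo...
...ovo..
....oo..
........
........
9) ........
........
........
...oo...
...<oo..
....oo..
........
........
10) ........
........
........
...oo...
....oo..
...voo..
........
........
11) ........
........
........
...oo...
....oo..
..<ooo..
........
........
12) ........
........
........
...oo...
..^.oo..
..oooo..
........
........
13) ........
........
........
...oo...
..o>oo..
..oooo..
........
........
14) ........
........
........
...oo...
..oooo..
..ovoo..
........
........
15) ........
........
........
...oo...
..oooo..
..o.>o..
........
........
16) ........
........
........
...oo...
..oo^o..
..o..o..
........
........
17) ........
........
........
...oo...
..o<.o..
..o..o..
........
........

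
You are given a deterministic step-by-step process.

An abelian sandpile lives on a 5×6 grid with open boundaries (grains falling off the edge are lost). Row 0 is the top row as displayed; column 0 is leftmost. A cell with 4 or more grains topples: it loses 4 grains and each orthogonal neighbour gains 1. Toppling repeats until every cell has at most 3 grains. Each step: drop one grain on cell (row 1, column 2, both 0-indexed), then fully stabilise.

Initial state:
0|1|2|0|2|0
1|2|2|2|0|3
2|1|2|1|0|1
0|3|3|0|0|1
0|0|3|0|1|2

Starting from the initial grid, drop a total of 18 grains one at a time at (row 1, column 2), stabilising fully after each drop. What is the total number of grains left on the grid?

gen 0: 0|1|2|0|2|0
1|2|2|2|0|3
2|1|2|1|0|1
0|3|3|0|0|1
0|0|3|0|1|2
gen 1: 0|1|2|0|2|0
1|2|3|2|0|3
2|1|2|1|0|1
0|3|3|0|0|1
0|0|3|0|1|2
gen 2: 0|1|3|0|2|0
1|3|0|3|0|3
2|1|3|1|0|1
0|3|3|0|0|1
0|0|3|0|1|2
gen 3: 0|1|3|0|2|0
1|3|1|3|0|3
2|1|3|1|0|1
0|3|3|0|0|1
0|0|3|0|1|2
gen 4: 0|1|3|0|2|0
1|3|2|3|0|3
2|1|3|1|0|1
0|3|3|0|0|1
0|0|3|0|1|2
gen 5: 0|1|3|0|2|0
1|3|3|3|0|3
2|1|3|1|0|1
0|3|3|0|0|1
0|0|3|0|1|2
gen 6: 0|3|1|2|2|0
2|2|0|1|1|3
3|0|3|3|0|1
1|1|2|1|0|1
0|2|0|1|1|2
gen 7: 0|3|1|2|2|0
2|2|1|1|1|3
3|0|3|3|0|1
1|1|2|1|0|1
0|2|0|1|1|2
gen 8: 0|3|1|2|2|0
2|2|2|1|1|3
3|0|3|3|0|1
1|1|2|1|0|1
0|2|0|1|1|2
gen 9: 0|3|1|2|2|0
2|2|3|1|1|3
3|0|3|3|0|1
1|1|2|1|0|1
0|2|0|1|1|2
gen 10: 0|3|2|2|2|0
2|3|1|3|1|3
3|1|1|0|1|1
1|1|3|2|0|1
0|2|0|1|1|2
gen 11: 0|3|2|2|2|0
2|3|2|3|1|3
3|1|1|0|1|1
1|1|3|2|0|1
0|2|0|1|1|2
gen 12: 0|3|2|2|2|0
2|3|3|3|1|3
3|1|1|0|1|1
1|1|3|2|0|1
0|2|0|1|1|2
gen 13: 1|1|1|0|3|0
3|1|3|1|2|3
3|2|2|1|1|1
1|1|3|2|0|1
0|2|0|1|1|2
gen 14: 1|1|2|0|3|0
3|2|0|2|2|3
3|2|3|1|1|1
1|1|3|2|0|1
0|2|0|1|1|2
gen 15: 1|1|2|0|3|0
3|2|1|2|2|3
3|2|3|1|1|1
1|1|3|2|0|1
0|2|0|1|1|2
gen 16: 1|1|2|0|3|0
3|2|2|2|2|3
3|2|3|1|1|1
1|1|3|2|0|1
0|2|0|1|1|2
gen 17: 1|1|2|0|3|0
3|2|3|2|2|3
3|2|3|1|1|1
1|1|3|2|0|1
0|2|0|1|1|2
gen 18: 1|1|3|0|3|0
3|3|1|3|2|3
3|3|1|2|1|1
1|2|0|3|0|1
0|2|1|1|1|2

48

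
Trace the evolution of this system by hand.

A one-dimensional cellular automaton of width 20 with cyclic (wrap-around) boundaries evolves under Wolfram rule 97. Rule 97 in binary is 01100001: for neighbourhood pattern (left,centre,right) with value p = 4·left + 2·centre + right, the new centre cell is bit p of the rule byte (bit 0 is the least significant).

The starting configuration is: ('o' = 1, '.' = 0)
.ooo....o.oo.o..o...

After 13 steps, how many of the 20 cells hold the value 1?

[0] .ooo....o.oo.o..o...
[1] ...o.oo..o.oo.....oo
[2] .o..o.o...o.o.ooo..o
[3] o....o..o..o.o..o...
[4] ..oo........o.....o.
[5] o..o.oooooo...ooo...
[6] ....o.....o.o...o.o.
[7] ooo...ooo..o..o..o..
[8] ..o.o...o...........
[9] o..o..o...oooooooooo
[10] o.......o...........
[11] ..ooooo...ooooooooo.
[12] o.....o.o.........o.
[13] ..ooo..o..ooooooo..o

12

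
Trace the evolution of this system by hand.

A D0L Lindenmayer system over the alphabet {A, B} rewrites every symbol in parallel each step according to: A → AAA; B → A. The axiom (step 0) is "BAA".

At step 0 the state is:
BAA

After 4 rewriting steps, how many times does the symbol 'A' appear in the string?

k=0  BAA
k=1  AAAAAAA
k=2  AAAAAAAAAAAAAAAAAAAAA
k=3  AAAAAAAAAAAAAAAAAAAAAAAAAAAAAAAAAAAAAAAAAAAAAAAAAAAAAAAAAAAAAAA
k=4  AAAAAAAAAAAAAAAAAAAAAAAAAAAAAAAAAAAAAAAAAAAAAAAAAAAAAAAAAA…AAAAAAAAAAAAAAAAAAAAAAAAAAAAAAAAAAAAAAAAAAAAAAAAAAAAAAAAAA  (len 189)

189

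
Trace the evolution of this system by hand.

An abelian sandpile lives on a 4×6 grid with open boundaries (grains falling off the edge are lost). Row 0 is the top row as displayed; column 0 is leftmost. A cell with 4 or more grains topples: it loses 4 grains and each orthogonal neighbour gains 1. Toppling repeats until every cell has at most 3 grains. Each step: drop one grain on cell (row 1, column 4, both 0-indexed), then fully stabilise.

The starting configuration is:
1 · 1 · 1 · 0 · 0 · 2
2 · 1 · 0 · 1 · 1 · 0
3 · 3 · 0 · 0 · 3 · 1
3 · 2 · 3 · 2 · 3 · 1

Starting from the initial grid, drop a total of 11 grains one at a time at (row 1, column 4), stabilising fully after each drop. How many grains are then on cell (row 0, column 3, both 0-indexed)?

1

step 0: 1 · 1 · 1 · 0 · 0 · 2
2 · 1 · 0 · 1 · 1 · 0
3 · 3 · 0 · 0 · 3 · 1
3 · 2 · 3 · 2 · 3 · 1
step 1: 1 · 1 · 1 · 0 · 0 · 2
2 · 1 · 0 · 1 · 2 · 0
3 · 3 · 0 · 0 · 3 · 1
3 · 2 · 3 · 2 · 3 · 1
step 2: 1 · 1 · 1 · 0 · 0 · 2
2 · 1 · 0 · 1 · 3 · 0
3 · 3 · 0 · 0 · 3 · 1
3 · 2 · 3 · 2 · 3 · 1
step 3: 1 · 1 · 1 · 0 · 1 · 2
2 · 1 · 0 · 2 · 1 · 1
3 · 3 · 0 · 1 · 1 · 2
3 · 2 · 3 · 3 · 0 · 2
step 4: 1 · 1 · 1 · 0 · 1 · 2
2 · 1 · 0 · 2 · 2 · 1
3 · 3 · 0 · 1 · 1 · 2
3 · 2 · 3 · 3 · 0 · 2
step 5: 1 · 1 · 1 · 0 · 1 · 2
2 · 1 · 0 · 2 · 3 · 1
3 · 3 · 0 · 1 · 1 · 2
3 · 2 · 3 · 3 · 0 · 2
step 6: 1 · 1 · 1 · 0 · 2 · 2
2 · 1 · 0 · 3 · 0 · 2
3 · 3 · 0 · 1 · 2 · 2
3 · 2 · 3 · 3 · 0 · 2
step 7: 1 · 1 · 1 · 0 · 2 · 2
2 · 1 · 0 · 3 · 1 · 2
3 · 3 · 0 · 1 · 2 · 2
3 · 2 · 3 · 3 · 0 · 2
step 8: 1 · 1 · 1 · 0 · 2 · 2
2 · 1 · 0 · 3 · 2 · 2
3 · 3 · 0 · 1 · 2 · 2
3 · 2 · 3 · 3 · 0 · 2
step 9: 1 · 1 · 1 · 0 · 2 · 2
2 · 1 · 0 · 3 · 3 · 2
3 · 3 · 0 · 1 · 2 · 2
3 · 2 · 3 · 3 · 0 · 2
step 10: 1 · 1 · 1 · 1 · 3 · 2
2 · 1 · 1 · 0 · 1 · 3
3 · 3 · 0 · 2 · 3 · 2
3 · 2 · 3 · 3 · 0 · 2
step 11: 1 · 1 · 1 · 1 · 3 · 2
2 · 1 · 1 · 0 · 2 · 3
3 · 3 · 0 · 2 · 3 · 2
3 · 2 · 3 · 3 · 0 · 2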